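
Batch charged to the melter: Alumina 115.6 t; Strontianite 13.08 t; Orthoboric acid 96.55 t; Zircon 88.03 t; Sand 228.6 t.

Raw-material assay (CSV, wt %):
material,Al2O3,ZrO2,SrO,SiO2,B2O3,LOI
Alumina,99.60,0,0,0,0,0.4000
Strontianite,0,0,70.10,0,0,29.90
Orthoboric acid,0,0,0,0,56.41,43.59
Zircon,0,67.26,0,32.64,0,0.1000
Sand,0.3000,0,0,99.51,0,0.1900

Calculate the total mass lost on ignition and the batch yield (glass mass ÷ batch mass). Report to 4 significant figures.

All arithmetic carries full float precision at all times; working values are shown rounded to 4 significant digits; each reported figure takes exactly one rounding — the derived quantities are recomputed at full float precision (the five compositions, the yield, LOI, net glass mass, totals) using the weight values at 494.9 t of glass, exactly as shown in problem or answer.
Per-material ignition loss:
  Alumina: 115.6 × 0.004000 = 0.4624 t
  Strontianite: 13.08 × 0.2990 = 3.911 t
  Orthoboric acid: 96.55 × 0.4359 = 42.09 t
  Zircon: 88.03 × 0.001000 = 0.08803 t
  Sand: 228.6 × 0.001900 = 0.4343 t
Total LOI = 46.98 t
Glass = batch − LOI = 541.9 − 46.98 = 494.9 t

LOI loss = 46.98 t; glass = 494.9 t; yield = 91.33%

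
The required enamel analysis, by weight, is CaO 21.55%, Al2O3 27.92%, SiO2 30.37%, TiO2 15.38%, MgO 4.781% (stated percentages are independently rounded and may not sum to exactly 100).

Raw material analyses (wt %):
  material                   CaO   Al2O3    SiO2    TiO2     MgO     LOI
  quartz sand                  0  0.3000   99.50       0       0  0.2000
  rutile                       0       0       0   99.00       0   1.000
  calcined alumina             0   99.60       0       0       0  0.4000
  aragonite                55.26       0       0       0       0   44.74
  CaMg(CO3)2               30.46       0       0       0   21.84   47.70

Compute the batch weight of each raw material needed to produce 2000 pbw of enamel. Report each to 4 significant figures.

Batch per 2000 pbw enamel:
  quartz sand: 610.5 pbw
  rutile: 310.7 pbw
  calcined alumina: 558.8 pbw
  aragonite: 538.6 pbw
  CaMg(CO3)2: 437.8 pbw
Total batch = 2456 pbw; LOI loss = 456.4 pbw; yield = 81.42%

All internal work runs at full float precision throughout; working values appear (rounded to four significant figures) as written. Each reported number takes exactly one rounding — all derived quantities are rebuilt in full precision (net glass mass, totals, ignition loss, yield, the five compositions) from the batch weights at 2000 pbw of glass as given in the question or the answer.
Target masses of each oxide per 2000 pbw enamel:
  CaO: 21.55% × 2000 = 431.0 pbw
  Al2O3: 27.92% × 2000 = 558.4 pbw
  SiO2: 30.37% × 2000 = 607.4 pbw
  TiO2: 15.38% × 2000 = 307.6 pbw
  MgO: 4.781% × 2000 = 95.62 pbw
Verifying the oxide balance from the weights as reported, per the basis as stated (every target is met by its sum once rounding is allowed for):
  CaO: 538.6·0.5526 + 437.8·0.3046 = 431.0 pbw (target 431.0 pbw)
  Al2O3: 610.5·0.003000 + 558.8·0.9960 = 558.4 pbw (target 558.4 pbw)
  SiO2: 610.5·0.9950 = 607.4 pbw (target 607.4 pbw)
  TiO2: 310.7·0.9900 = 307.6 pbw (target 307.6 pbw)
  MgO: 437.8·0.2184 = 95.62 pbw (target 95.62 pbw)
Glass-mass closure: net batch after ignition = 2000 pbw (the Σ of target masses is 2000 pbw; the stated basis being 2000 pbw — any gap is answer rounding).
Whole-batch sum: Σ batch = 2456 pbw; the LOI term Σ batch·LOI equals 456.4 pbw; yield = glass ÷ total batch = 81.42%.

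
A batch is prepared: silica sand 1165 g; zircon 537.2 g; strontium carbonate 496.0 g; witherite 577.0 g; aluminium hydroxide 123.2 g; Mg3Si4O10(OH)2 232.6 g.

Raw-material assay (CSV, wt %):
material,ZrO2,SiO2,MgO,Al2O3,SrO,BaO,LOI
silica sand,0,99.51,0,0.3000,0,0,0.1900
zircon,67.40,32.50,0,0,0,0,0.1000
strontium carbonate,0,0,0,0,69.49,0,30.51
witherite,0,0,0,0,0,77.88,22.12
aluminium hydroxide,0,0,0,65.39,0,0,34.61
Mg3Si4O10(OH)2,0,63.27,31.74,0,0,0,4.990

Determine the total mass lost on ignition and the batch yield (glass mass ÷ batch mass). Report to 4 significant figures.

Working values are displayed (rounded to four significant figures) as written; every computation keeps full float precision in every operation — every reported result is rounded only once — derived quantities, including the yield, the six compositions, the totals, LOI, glass mass, are computed from the weighed amounts per 2795 g of glass at full float precision, precisely as stated by problem or answer.
Loss on ignition, line by line:
  silica sand: 1165 × 0.001900 = 2.213 g
  zircon: 537.2 × 0.001000 = 0.5372 g
  strontium carbonate: 496.0 × 0.3051 = 151.3 g
  witherite: 577.0 × 0.2212 = 127.6 g
  aluminium hydroxide: 123.2 × 0.3461 = 42.64 g
  Mg3Si4O10(OH)2: 232.6 × 0.04990 = 11.61 g
Total LOI = 336.0 g
Glass = batch − LOI = 3131 − 336.0 = 2795 g

LOI loss = 336.0 g; glass = 2795 g; yield = 89.27%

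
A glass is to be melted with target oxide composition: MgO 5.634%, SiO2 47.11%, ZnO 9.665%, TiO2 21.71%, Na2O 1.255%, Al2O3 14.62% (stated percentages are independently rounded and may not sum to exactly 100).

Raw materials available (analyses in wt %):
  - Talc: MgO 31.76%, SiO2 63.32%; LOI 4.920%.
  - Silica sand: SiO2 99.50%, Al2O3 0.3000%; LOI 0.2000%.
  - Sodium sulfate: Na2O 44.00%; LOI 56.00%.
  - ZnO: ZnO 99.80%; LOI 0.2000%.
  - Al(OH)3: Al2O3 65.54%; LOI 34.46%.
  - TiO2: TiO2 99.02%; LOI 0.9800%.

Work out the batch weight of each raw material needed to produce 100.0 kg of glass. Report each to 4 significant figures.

All internal work carries exact precision end to end — values along the way are displayed with 4-significant-figure rounding as written — a single rounding produces every reported result. Derived quantities, which include net glass mass, LOI, yield, the totals, six oxide percentages, are computed in full float precision, as set out in the question or the answer, using the weight values for 100.0 kg of glass.
Oxide mass targets, per 100.0 kg glass:
  MgO: 5.634% × 100.0 = 5.634 kg
  SiO2: 47.11% × 100.0 = 47.11 kg
  ZnO: 9.665% × 100.0 = 9.665 kg
  TiO2: 21.71% × 100.0 = 21.71 kg
  Na2O: 1.255% × 100.0 = 1.255 kg
  Al2O3: 14.62% × 100.0 = 14.62 kg
Balance tally, oxide-wise, using the reported weights, per the basis as stated (summed amounts equal target values given rounding of the digits):
  MgO: 17.74·0.3176 = 5.634 kg (target 5.634 kg)
  SiO2: 17.74·0.6332 + 36.06·0.9950 = 47.11 kg (target 47.11 kg)
  ZnO: 9.684·0.9980 = 9.665 kg (target 9.665 kg)
  TiO2: 21.92·0.9902 = 21.71 kg (target 21.71 kg)
  Na2O: 2.852·0.4400 = 1.255 kg (target 1.255 kg)
  Al2O3: 36.06·0.003000 + 22.14·0.6554 = 14.62 kg (target 14.62 kg)
Glass-mass closure: batch Σ − ignition loss = 99.99 kg (per-oxide target masses sum to 99.99 kg; with the basis standing at 100.0 kg — rounding explains the deltas).
Whole-batch sum: Σ batch = 110.4 kg; Σ batch·LOI gives LOI loss = 10.41 kg; glass ÷ batch gives a yield of 90.57%.

Batch per 100.0 kg glass:
  Talc: 17.74 kg
  Silica sand: 36.06 kg
  Sodium sulfate: 2.852 kg
  ZnO: 9.684 kg
  Al(OH)3: 22.14 kg
  TiO2: 21.92 kg
Total batch = 110.4 kg; LOI loss = 10.41 kg; yield = 90.57%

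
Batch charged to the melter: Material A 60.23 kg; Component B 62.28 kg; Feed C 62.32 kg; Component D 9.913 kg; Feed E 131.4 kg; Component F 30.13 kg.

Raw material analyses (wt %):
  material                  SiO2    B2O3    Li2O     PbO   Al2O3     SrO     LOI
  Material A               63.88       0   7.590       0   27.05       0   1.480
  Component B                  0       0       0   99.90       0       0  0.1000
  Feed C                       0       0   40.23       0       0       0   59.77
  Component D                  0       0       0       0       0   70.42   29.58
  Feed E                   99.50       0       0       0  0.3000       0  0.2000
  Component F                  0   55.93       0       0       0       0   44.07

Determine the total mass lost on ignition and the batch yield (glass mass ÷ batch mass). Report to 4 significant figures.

Values along the way are shown rounded to four significant digits between the steps; all internal work keeps exact precision at every stage. Each reported result is rounded a single time — derived quantities, including the yield, six oxide percentages, the totals, ignition loss, glass mass, are computed starting from the weights for 301.6 kg of glass in exact precision, exactly as shown in problem or answer.
Loss on ignition, line by line:
  Material A: 60.23 × 0.01480 = 0.8914 kg
  Component B: 62.28 × 0.001000 = 0.06228 kg
  Feed C: 62.32 × 0.5977 = 37.25 kg
  Component D: 9.913 × 0.2958 = 2.932 kg
  Feed E: 131.4 × 0.002000 = 0.2628 kg
  Component F: 30.13 × 0.4407 = 13.28 kg
Total LOI = 54.68 kg
Glass = batch − LOI = 356.3 − 54.68 = 301.6 kg

LOI loss = 54.68 kg; glass = 301.6 kg; yield = 84.65%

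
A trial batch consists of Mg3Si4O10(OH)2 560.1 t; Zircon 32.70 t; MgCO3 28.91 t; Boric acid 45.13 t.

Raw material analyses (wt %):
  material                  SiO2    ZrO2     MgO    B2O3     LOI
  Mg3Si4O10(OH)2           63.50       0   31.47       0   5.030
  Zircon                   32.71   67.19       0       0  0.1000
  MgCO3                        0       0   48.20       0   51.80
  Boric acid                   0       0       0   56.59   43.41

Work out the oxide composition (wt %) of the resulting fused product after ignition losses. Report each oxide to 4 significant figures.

All arithmetic keeps exact precision all the way through; in-progress results are printed rounded to 4 significant figures when written out — each reported number is rounded once only. All derived quantities are rebuilt using the weight values for 604.1 t of glass in full float precision (glass mass, the totals, yield, four oxide percentages, ignition loss) as set out in problem or answer.
Delivered oxide masses:
  SiO2: 560.1·0.6350 + 32.70·0.3271 = 366.4 t
  ZrO2: 32.70·0.6719 = 21.97 t
  MgO: 560.1·0.3147 + 28.91·0.4820 = 190.2 t
  B2O3: 45.13·0.5659 = 25.54 t
LOI: 560.1·0.05030 + 32.70·0.001000 + 28.91·0.5180 + 45.13·0.4341 = 62.77 t
batch − LOI leaves glass = 666.8 − 62.77 = 604.1 t (consistent with Σ oxide mass)
percent by weight: oxide/glass ×100

Glass mass = 604.1 t (batch 666.8 − LOI 62.77).
Composition: SiO2 60.65%, ZrO2 3.637%, MgO 31.49%, B2O3 4.228%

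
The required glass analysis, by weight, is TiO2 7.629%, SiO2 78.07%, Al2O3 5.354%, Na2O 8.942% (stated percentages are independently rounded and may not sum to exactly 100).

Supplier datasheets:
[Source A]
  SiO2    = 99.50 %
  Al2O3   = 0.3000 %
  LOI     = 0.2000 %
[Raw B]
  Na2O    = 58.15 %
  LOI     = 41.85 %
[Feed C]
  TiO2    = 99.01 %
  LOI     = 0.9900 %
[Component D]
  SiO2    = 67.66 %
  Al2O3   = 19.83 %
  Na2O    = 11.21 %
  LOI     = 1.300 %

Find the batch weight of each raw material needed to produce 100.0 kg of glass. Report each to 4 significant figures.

Batch per 100.0 kg glass:
  Source A: 60.73 kg
  Raw B: 10.35 kg
  Feed C: 7.705 kg
  Component D: 26.08 kg
Total batch = 104.9 kg; LOI loss = 4.868 kg; yield = 95.36%

Each numeric step carries full precision at every stage. In-progress results are displayed rounded off to 4 significant digits in the working. A single rounding finalizes every reported result. The derived quantities (four oxide percentages, glass mass, LOI, totals, the yield) are rebuilt in exact precision starting from the weights on 100.0 kg of glass precisely as stated by the problem or the answer.
The oxide mass targets at 100.0 kg glass:
  TiO2: 7.629% × 100.0 = 7.629 kg
  SiO2: 78.07% × 100.0 = 78.07 kg
  Al2O3: 5.354% × 100.0 = 5.354 kg
  Na2O: 8.942% × 100.0 = 8.942 kg
A balance pass over the oxides, applying the batch weights above, per the basis as stated (oxide sums agree with the targets net of answer rounding effects):
  TiO2: 7.705·0.9901 = 7.629 kg (target 7.629 kg)
  SiO2: 60.73·0.9950 + 26.08·0.6766 = 78.07 kg (target 78.07 kg)
  Al2O3: 60.73·0.003000 + 26.08·0.1983 = 5.354 kg (target 5.354 kg)
  Na2O: 10.35·0.5815 + 26.08·0.1121 = 8.942 kg (target 8.942 kg)
Glass mass check: the batch minus its LOI: 100.0 kg (per-oxide target masses sum to 100.0 kg; with the basis standing at 100.0 kg — deltas are rounding alone).
Batch grand total — Σ batch = 104.9 kg; Σ batch·LOI gives LOI loss = 4.868 kg; yield: glass divided by total = 95.36%.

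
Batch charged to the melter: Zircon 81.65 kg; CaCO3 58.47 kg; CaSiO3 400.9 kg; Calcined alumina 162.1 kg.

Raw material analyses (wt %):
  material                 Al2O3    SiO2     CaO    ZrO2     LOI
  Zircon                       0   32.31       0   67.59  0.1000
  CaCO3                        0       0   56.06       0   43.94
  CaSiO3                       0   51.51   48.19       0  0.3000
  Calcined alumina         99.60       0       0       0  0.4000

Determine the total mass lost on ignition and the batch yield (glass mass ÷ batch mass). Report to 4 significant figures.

Mid-chain values are shown, rounded to 4 significant digits, within the worked lines — all arithmetic maintains exact precision in every operation. Every reported figure is rounded a single time; all derived quantities, which include totals, net glass mass, LOI, the four compositions, yield, are re-derived at exact precision, as they appear in either problem or answer, starting from the weights for 675.5 kg of glass.
Material-by-material LOI:
  Zircon: 81.65 × 0.001000 = 0.08165 kg
  CaCO3: 58.47 × 0.4394 = 25.69 kg
  CaSiO3: 400.9 × 0.003000 = 1.203 kg
  Calcined alumina: 162.1 × 0.004000 = 0.6484 kg
Total LOI = 27.62 kg
Glass = batch − LOI = 703.1 − 27.62 = 675.5 kg

LOI loss = 27.62 kg; glass = 675.5 kg; yield = 96.07%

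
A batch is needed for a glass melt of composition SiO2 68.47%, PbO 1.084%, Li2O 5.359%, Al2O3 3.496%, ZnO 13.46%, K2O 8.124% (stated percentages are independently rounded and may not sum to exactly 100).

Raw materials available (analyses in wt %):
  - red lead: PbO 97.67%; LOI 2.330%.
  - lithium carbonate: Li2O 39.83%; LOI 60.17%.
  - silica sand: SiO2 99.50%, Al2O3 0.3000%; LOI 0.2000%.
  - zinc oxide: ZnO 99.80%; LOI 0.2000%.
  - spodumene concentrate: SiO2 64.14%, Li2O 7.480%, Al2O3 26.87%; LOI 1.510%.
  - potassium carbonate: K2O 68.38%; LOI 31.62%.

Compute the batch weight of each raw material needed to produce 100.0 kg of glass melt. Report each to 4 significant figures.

Batch per 100.0 kg glass melt:
  red lead: 1.110 kg
  lithium carbonate: 11.14 kg
  silica sand: 60.87 kg
  zinc oxide: 13.49 kg
  spodumene concentrate: 12.33 kg
  potassium carbonate: 11.88 kg
Total batch = 110.8 kg; LOI loss = 10.82 kg; yield = 90.24%

Each numeric step keeps full float precision at all times. Mid-chain values appear rounded to four significant digits on the page — a single rounding produces every reported value — all derived quantities are carried from the batch weights per 100.0 kg of glass in exact precision (the totals, LOI, the yield, glass mass, the six compositions) as they appear in either problem or answer.
Target oxide masses per 100.0 kg glass melt:
  SiO2: 68.47% × 100.0 = 68.47 kg
  PbO: 1.084% × 100.0 = 1.084 kg
  Li2O: 5.359% × 100.0 = 5.359 kg
  Al2O3: 3.496% × 100.0 = 3.496 kg
  ZnO: 13.46% × 100.0 = 13.46 kg
  K2O: 8.124% × 100.0 = 8.124 kg
Oxide-by-oxide audit with the batch weights as given, at the basis given (each sum matches its target mass up to rounding of the answer):
  SiO2: 60.87·0.9950 + 12.33·0.6414 = 68.47 kg (target 68.47 kg)
  PbO: 1.110·0.9767 = 1.084 kg (target 1.084 kg)
  Li2O: 11.14·0.3983 + 12.33·0.07480 = 5.359 kg (target 5.359 kg)
  Al2O3: 60.87·0.003000 + 12.33·0.2687 = 3.496 kg (target 3.496 kg)
  ZnO: 13.49·0.9980 = 13.46 kg (target 13.46 kg)
  K2O: 11.88·0.6838 = 8.124 kg (target 8.124 kg)
Mass balance on the glass: total charge less LOI = 100.0 kg (targets for the oxides total 99.99 kg; the stated basis being 100.0 kg — deltas are rounding alone).
Whole-batch sum: Σ batch = 110.8 kg; Σ batch·LOI gives LOI loss = 10.82 kg; yield: glass divided by total = 90.24%.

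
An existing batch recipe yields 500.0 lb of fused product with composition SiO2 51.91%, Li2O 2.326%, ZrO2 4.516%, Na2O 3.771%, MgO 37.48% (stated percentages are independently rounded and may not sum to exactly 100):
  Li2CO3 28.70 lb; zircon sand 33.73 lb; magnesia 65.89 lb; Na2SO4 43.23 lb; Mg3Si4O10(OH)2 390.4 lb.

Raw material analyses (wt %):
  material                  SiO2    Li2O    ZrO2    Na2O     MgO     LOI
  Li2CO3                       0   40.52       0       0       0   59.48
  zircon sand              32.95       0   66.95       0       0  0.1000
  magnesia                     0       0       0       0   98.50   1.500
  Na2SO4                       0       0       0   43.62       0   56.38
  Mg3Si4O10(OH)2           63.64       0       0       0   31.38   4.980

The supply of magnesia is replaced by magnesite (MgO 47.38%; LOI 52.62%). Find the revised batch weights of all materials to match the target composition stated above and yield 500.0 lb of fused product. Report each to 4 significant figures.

Revised batch per 500.0 lb fused product:
  Li2CO3: 28.70 lb
  zircon sand: 33.73 lb
  magnesite: 137.0 lb
  Na2SO4: 43.23 lb
  Mg3Si4O10(OH)2: 390.4 lb
Total batch = 633.1 lb; LOI loss = 133.0 lb

Full precision is carried at all times. Rounding to four significant digits extends to each working value as printed; exactly one rounding is applied to every reported number; derived quantities (five oxide percentages, totals, LOI, yield, glass mass) are re-derived at full float precision starting from the weights per 500.0 lb of glass, as they appear in the question or the answer.
The oxide mass targets at 500.0 lb fused product:
  SiO2: 51.91% × 500.0 = 259.6 lb
  Li2O: 2.326% × 500.0 = 11.63 lb
  ZrO2: 4.516% × 500.0 = 22.58 lb
  Na2O: 3.771% × 500.0 = 18.86 lb
  MgO: 37.48% × 500.0 = 187.4 lb
Per-oxide balance check using the reported weights, relative to the basis at hand (every target is met by its sum inside rounding margins):
  SiO2: 33.73·0.3295 + 390.4·0.6364 = 259.6 lb (target 259.6 lb)
  Li2O: 28.70·0.4052 = 11.63 lb (target 11.63 lb)
  ZrO2: 33.73·0.6695 = 22.58 lb (target 22.58 lb)
  Na2O: 43.23·0.4362 = 18.86 lb (target 18.86 lb)
  MgO: 137.0·0.4738 + 390.4·0.3138 = 187.4 lb (target 187.4 lb)
Glass-mass closure: batch total minus LOI = 500.1 lb (summing oxide targets gives 500.0 lb; the stated basis being 500.0 lb — gaps are rounding artifacts).
Batch grand total — Σ batch = 633.1 lb; LOI loss = Σ batch·LOI = 133.0 lb; as yield: glass ÷ batch → 78.99%.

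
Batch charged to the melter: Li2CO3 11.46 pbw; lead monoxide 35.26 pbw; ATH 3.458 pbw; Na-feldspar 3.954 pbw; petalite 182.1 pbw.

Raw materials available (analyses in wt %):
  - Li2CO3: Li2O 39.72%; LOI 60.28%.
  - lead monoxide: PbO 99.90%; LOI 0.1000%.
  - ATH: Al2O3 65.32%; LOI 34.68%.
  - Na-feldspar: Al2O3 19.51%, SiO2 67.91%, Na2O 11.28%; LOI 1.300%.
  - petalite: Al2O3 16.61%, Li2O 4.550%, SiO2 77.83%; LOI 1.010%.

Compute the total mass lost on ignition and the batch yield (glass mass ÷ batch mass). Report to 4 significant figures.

LOI loss = 10.03 pbw; glass = 226.2 pbw; yield = 95.75%

The intermediate values are printed rounded off to 4 significant digits between the steps; all internal work keeps exact precision from start to finish — a single rounding yields each reported value; derived quantities (five oxide percentages, the totals, glass mass, yield, ignition loss) are re-derived from the weighed amounts for 226.2 pbw of glass at full precision as set out in problem or answer.
LOI of each material in turn:
  Li2CO3: 11.46 × 0.6028 = 6.908 pbw
  lead monoxide: 35.26 × 0.001000 = 0.03526 pbw
  ATH: 3.458 × 0.3468 = 1.199 pbw
  Na-feldspar: 3.954 × 0.01300 = 0.05140 pbw
  petalite: 182.1 × 0.01010 = 1.839 pbw
Total LOI = 10.03 pbw
Glass = batch − LOI = 236.2 − 10.03 = 226.2 pbw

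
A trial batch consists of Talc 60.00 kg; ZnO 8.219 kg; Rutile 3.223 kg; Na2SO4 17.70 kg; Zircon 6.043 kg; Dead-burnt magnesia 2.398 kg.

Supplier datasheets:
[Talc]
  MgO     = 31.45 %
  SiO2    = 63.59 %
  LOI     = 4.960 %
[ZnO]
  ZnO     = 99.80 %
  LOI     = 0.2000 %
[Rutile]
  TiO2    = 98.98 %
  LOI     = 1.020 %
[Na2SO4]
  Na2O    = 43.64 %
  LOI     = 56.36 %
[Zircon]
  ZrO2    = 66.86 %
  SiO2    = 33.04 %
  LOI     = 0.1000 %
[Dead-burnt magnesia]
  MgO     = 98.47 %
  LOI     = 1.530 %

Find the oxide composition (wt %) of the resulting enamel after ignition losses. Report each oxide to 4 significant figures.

Glass mass = 84.54 kg (batch 97.58 − LOI 13.04).
Composition: TiO2 3.774%, ZnO 9.703%, MgO 25.11%, ZrO2 4.779%, SiO2 47.49%, Na2O 9.137%

Each numeric step holds exact precision all the way through — intermediates are shown rounded to four significant digits at each printed step — exactly one rounding lands on each reported value; the derived quantities are re-derived at full precision (glass mass, the six compositions, the yield, the totals, ignition loss) from the batch weights at 84.54 kg of glass as quoted within the question or the answer.
Mass of each oxide from the mix:
  TiO2: 3.223·0.9898 = 3.190 kg
  ZnO: 8.219·0.9980 = 8.203 kg
  MgO: 60.00·0.3145 + 2.398·0.9847 = 21.23 kg
  ZrO2: 6.043·0.6686 = 4.040 kg
  SiO2: 60.00·0.6359 + 6.043·0.3304 = 40.15 kg
  Na2O: 17.70·0.4364 = 7.724 kg
LOI: 60.00·0.04960 + 8.219·0.002000 + 3.223·0.01020 + 17.70·0.5636 + 6.043·0.001000 + 2.398·0.01530 = 13.04 kg
Glass = total batch minus LOI = 97.58 − 13.04 = 84.54 kg (equal to the oxide-mass sum)
oxide / glass × 100 gives the wt %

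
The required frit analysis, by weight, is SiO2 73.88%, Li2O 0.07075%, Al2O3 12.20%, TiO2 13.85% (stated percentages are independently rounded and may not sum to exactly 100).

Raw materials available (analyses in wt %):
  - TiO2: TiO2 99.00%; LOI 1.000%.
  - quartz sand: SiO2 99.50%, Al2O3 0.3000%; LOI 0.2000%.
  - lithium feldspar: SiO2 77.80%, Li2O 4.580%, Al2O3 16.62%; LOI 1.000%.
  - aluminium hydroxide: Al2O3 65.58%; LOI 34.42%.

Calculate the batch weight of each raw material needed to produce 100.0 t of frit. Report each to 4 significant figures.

Batch per 100.0 t frit:
  TiO2: 13.99 t
  quartz sand: 73.04 t
  lithium feldspar: 1.545 t
  aluminium hydroxide: 17.88 t
Total batch = 106.5 t; LOI loss = 6.456 t; yield = 93.94%

Exact precision is held in all steps. Intermediates appear (rounded to 4 significant figures) when written out — every reported number is rounded exactly once; derived quantities, which include four oxide percentages, the totals, glass mass, LOI, yield, are re-derived in full precision, as given in question or answer, from the batch weights per 100.0 t of glass.
Target oxide masses per 100.0 t frit:
  SiO2: 73.88% × 100.0 = 73.88 t
  Li2O: 0.07075% × 100.0 = 0.07075 t
  Al2O3: 12.20% × 100.0 = 12.20 t
  TiO2: 13.85% × 100.0 = 13.85 t
Per-oxide balance check from the weights as reported, for the quoted basis mass (target by target, the sums agree given rounding of the digits):
  SiO2: 73.04·0.9950 + 1.545·0.7780 = 73.88 t (target 73.88 t)
  Li2O: 1.545·0.04580 = 0.07076 t (target 0.07075 t)
  Al2O3: 73.04·0.003000 + 1.545·0.1662 + 17.88·0.6558 = 12.20 t (target 12.20 t)
  TiO2: 13.99·0.9900 = 13.85 t (target 13.85 t)
Mass balance on the glass: batch total minus LOI = 100.0 t (per-oxide target masses sum to 100.0 t; basis as stated: 100.0 t — gaps are rounding artifacts).
Batch grand total — Σ batch = 106.5 t; the LOI term Σ batch·LOI equals 6.456 t; the yield ratio, glass ÷ batch: 93.94%.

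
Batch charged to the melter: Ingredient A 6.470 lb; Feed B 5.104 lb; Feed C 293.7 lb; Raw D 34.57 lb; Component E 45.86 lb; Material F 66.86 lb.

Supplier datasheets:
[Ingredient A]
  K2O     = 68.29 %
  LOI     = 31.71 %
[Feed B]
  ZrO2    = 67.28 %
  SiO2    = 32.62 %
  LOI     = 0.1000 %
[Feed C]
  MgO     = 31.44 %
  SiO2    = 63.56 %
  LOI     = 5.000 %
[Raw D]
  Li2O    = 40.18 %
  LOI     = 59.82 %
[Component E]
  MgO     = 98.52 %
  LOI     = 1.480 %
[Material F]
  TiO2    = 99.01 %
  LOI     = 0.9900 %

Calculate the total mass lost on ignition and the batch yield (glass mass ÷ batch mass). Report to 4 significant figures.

The whole derivation maintains full precision from start to finish; mid-chain values are shown with 4-significant-digit rounding as written — every reported value includes exactly one rounding — derived quantities (the totals, the six compositions, yield, LOI, glass mass) are re-derived at full float precision using the weight values per 413.8 lb of glass as quoted within question or answer.
LOI of each material in turn:
  Ingredient A: 6.470 × 0.3171 = 2.052 lb
  Feed B: 5.104 × 0.001000 = 0.005104 lb
  Feed C: 293.7 × 0.05000 = 14.69 lb
  Raw D: 34.57 × 0.5982 = 20.68 lb
  Component E: 45.86 × 0.01480 = 0.6787 lb
  Material F: 66.86 × 0.009900 = 0.6619 lb
Total LOI = 38.76 lb
Glass = batch − LOI = 452.6 − 38.76 = 413.8 lb

LOI loss = 38.76 lb; glass = 413.8 lb; yield = 91.43%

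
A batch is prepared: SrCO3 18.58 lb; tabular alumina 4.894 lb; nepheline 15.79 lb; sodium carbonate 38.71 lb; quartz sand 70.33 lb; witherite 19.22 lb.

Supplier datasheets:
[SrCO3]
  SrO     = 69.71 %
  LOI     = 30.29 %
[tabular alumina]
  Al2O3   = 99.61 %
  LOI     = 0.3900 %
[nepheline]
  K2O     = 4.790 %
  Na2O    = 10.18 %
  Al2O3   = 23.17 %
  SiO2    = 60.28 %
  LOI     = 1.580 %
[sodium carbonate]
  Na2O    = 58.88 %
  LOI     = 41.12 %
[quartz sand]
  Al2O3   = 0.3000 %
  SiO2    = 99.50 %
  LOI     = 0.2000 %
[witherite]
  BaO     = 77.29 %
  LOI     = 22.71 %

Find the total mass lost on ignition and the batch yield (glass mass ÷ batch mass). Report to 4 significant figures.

LOI loss = 26.32 lb; glass = 141.2 lb; yield = 84.29%

Full float precision is held at each step. Mid-chain values appear, with 4-significant-figure rounding, in the working. Every reported number includes exactly one rounding; derived quantities (the yield, the totals, the six compositions, LOI, net glass mass) are carried at exact precision starting from the weights for 141.2 lb of glass as they appear in either problem or answer.
Each material's LOI contribution:
  SrCO3: 18.58 × 0.3029 = 5.628 lb
  tabular alumina: 4.894 × 0.003900 = 0.01909 lb
  nepheline: 15.79 × 0.01580 = 0.2495 lb
  sodium carbonate: 38.71 × 0.4112 = 15.92 lb
  quartz sand: 70.33 × 0.002000 = 0.1407 lb
  witherite: 19.22 × 0.2271 = 4.365 lb
Total LOI = 26.32 lb
Glass = batch − LOI = 167.5 − 26.32 = 141.2 lb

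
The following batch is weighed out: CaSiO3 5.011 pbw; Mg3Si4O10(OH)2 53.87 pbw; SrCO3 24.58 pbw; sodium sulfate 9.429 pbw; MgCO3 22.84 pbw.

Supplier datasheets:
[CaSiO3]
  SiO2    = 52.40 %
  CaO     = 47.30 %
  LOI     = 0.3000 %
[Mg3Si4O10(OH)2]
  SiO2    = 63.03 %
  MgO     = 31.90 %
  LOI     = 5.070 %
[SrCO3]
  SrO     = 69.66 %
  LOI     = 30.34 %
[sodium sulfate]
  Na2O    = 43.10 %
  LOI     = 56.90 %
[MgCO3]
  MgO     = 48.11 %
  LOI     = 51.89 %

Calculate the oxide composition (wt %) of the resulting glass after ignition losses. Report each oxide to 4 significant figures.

Glass mass = 88.31 pbw (batch 115.7 − LOI 27.42).
Composition: Na2O 4.602%, SiO2 41.42%, CaO 2.684%, MgO 31.90%, SrO 19.39%

The whole derivation maintains exact precision through every step. Working values are printed (rounded to four significant figures) across the worked steps. Every reported result takes exactly one rounding. All derived quantities (yield, LOI, the five compositions, net glass mass, the totals) are carried in full float precision using the weight values at 88.31 pbw of glass as quoted within the problem or answer text.
Per-oxide mass from batch:
  Na2O: 9.429·0.4310 = 4.064 pbw
  SiO2: 5.011·0.5240 + 53.87·0.6303 = 36.58 pbw
  CaO: 5.011·0.4730 = 2.370 pbw
  MgO: 53.87·0.3190 + 22.84·0.4811 = 28.17 pbw
  SrO: 24.58·0.6966 = 17.12 pbw
LOI: 5.011·0.003000 + 53.87·0.05070 + 24.58·0.3034 + 9.429·0.5690 + 22.84·0.5189 = 27.42 pbw
Glass mass = batch − LOI = 115.7 − 27.42 = 88.31 pbw (equal to the oxide-mass sum)
wt % = 100 × oxide mass / glass mass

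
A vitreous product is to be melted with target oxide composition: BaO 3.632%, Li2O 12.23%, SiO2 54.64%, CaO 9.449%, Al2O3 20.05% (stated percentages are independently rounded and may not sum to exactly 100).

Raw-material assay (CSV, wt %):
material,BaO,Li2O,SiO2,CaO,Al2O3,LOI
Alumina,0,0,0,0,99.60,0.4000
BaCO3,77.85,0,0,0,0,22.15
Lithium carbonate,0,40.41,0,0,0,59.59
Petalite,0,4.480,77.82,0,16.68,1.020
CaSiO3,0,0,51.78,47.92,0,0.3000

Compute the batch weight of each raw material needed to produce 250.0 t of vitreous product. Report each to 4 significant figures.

Batch per 250.0 t vitreous product:
  Alumina: 26.42 t
  BaCO3: 11.66 t
  Lithium carbonate: 59.84 t
  Petalite: 142.7 t
  CaSiO3: 49.30 t
Total batch = 289.9 t; LOI loss = 39.95 t; yield = 86.22%

The whole derivation carries full precision at all times — values along the way appear (rounded to four significant figures) in the working — a single rounding completes each reported value; derived quantities are carried at full precision (totals, ignition loss, five oxide percentages, the yield, net glass mass) from the batch weights for 250.0 t of glass, as written in question or answer.
Oxide mass targets, per 250.0 t vitreous product:
  BaO: 3.632% × 250.0 = 9.080 t
  Li2O: 12.23% × 250.0 = 30.58 t
  SiO2: 54.64% × 250.0 = 136.6 t
  CaO: 9.449% × 250.0 = 23.62 t
  Al2O3: 20.05% × 250.0 = 50.12 t
Oxide-by-oxide audit working from each reported weight, relative to the basis at hand (summed amounts equal target values net of answer rounding effects):
  BaO: 11.66·0.7785 = 9.077 t (target 9.080 t)
  Li2O: 59.84·0.4041 + 142.7·0.04480 = 30.57 t (target 30.58 t)
  SiO2: 142.7·0.7782 + 49.30·0.5178 = 136.6 t (target 136.6 t)
  CaO: 49.30·0.4792 = 23.62 t (target 23.62 t)
  Al2O3: 26.42·0.9960 + 142.7·0.1668 = 50.12 t (target 50.12 t)
Glass-mass closure: the batch minus its LOI: 250.0 t (the Σ of target masses is 250.0 t; against the stated basis, 250.0 t — deltas are rounding alone).
Batch total: Σ batch = 289.9 t; Σ batch·LOI gives LOI loss = 39.95 t; the yield ratio, glass ÷ batch: 86.22%.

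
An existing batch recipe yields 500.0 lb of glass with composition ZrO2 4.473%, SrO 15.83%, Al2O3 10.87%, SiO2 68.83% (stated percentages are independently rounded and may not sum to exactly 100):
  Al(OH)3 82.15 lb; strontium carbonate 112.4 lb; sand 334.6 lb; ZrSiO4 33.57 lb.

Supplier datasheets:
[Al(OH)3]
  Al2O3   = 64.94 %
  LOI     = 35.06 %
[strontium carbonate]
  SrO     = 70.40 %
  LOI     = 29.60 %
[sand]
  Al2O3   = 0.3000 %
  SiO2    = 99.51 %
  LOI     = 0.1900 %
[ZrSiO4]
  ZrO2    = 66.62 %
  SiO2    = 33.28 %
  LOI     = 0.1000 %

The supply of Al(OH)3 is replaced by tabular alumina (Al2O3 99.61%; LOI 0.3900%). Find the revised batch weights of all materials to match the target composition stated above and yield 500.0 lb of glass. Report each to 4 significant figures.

Revised batch per 500.0 lb glass:
  tabular alumina: 53.56 lb
  strontium carbonate: 112.4 lb
  sand: 334.6 lb
  ZrSiO4: 33.57 lb
Total batch = 534.1 lb; LOI loss = 34.15 lb

Full precision is kept from first step to last — rounding to four significant digits extends to every mid-chain value as shown; a single rounding completes each reported value; derived quantities (four oxide percentages, glass mass, totals, ignition loss, yield) are rebuilt from the weighed amounts on 500.0 lb of glass in exact precision, as set out in the question or the answer.
Oxide mass targets, per 500.0 lb glass:
  ZrO2: 4.473% × 500.0 = 22.36 lb
  SrO: 15.83% × 500.0 = 79.15 lb
  Al2O3: 10.87% × 500.0 = 54.35 lb
  SiO2: 68.83% × 500.0 = 344.2 lb
Balance tally, oxide-wise, applying the batch weights above, relative to the basis at hand (summed amounts equal target values exact up to rounding of places):
  ZrO2: 33.57·0.6662 = 22.36 lb (target 22.36 lb)
  SrO: 112.4·0.7040 = 79.13 lb (target 79.15 lb)
  Al2O3: 53.56·0.9961 + 334.6·0.003000 = 54.35 lb (target 54.35 lb)
  SiO2: 334.6·0.9951 + 33.57·0.3328 = 344.1 lb (target 344.2 lb)
Glass mass check: total batch − LOI = 500.0 lb (targets for the oxides total 500.0 lb; the stated basis being 500.0 lb — a pure rounding effect).
Batch total: Σ batch = 534.1 lb; LOI loss = Σ batch·LOI = 34.15 lb; yield, glass over the total, = 93.61%.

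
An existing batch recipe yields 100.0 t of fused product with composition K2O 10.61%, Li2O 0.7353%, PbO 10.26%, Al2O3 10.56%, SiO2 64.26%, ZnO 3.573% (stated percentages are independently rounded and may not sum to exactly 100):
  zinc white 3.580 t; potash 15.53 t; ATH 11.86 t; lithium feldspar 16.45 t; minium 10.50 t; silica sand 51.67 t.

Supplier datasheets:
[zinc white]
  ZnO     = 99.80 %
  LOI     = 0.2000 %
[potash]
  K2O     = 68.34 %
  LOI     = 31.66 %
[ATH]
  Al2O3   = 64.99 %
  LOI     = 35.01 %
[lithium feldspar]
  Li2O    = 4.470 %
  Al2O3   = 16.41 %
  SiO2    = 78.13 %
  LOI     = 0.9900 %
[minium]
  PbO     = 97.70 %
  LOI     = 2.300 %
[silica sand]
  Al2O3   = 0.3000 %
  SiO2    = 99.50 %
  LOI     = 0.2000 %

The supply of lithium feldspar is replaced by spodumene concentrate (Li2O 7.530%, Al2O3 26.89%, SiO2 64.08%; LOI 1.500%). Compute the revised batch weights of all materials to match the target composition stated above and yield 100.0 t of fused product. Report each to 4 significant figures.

Mid-chain values are rounded to four significant digits as shown — every computation keeps full precision at each step. Exactly one rounding goes into every reported result; all derived quantities are rebuilt from the weighed amounts for 100.0 t of glass at full float precision (totals, LOI, six oxide percentages, net glass mass, the yield), as written in the problem or the answer.
The oxide mass targets at 100.0 t fused product:
  K2O: 10.61% × 100.0 = 10.61 t
  Li2O: 0.7353% × 100.0 = 0.7353 t
  PbO: 10.26% × 100.0 = 10.26 t
  Al2O3: 10.56% × 100.0 = 10.56 t
  SiO2: 64.26% × 100.0 = 64.26 t
  ZnO: 3.573% × 100.0 = 3.573 t
Checking each oxide sum working from each reported weight, relative to the basis at hand (target by target, the sums agree exact up to rounding of places):
  K2O: 15.53·0.6834 = 10.61 t (target 10.61 t)
  Li2O: 9.765·0.07530 = 0.7353 t (target 0.7353 t)
  PbO: 10.50·0.9770 = 10.26 t (target 10.26 t)
  Al2O3: 11.94·0.6499 + 9.765·0.2689 + 58.29·0.003000 = 10.56 t (target 10.56 t)
  SiO2: 9.765·0.6408 + 58.29·0.9950 = 64.26 t (target 64.26 t)
  ZnO: 3.580·0.9980 = 3.573 t (target 3.573 t)
Auditing the glass mass value: whole batch net of LOI = 100.0 t (per-oxide target masses sum to 100.0 t; against the stated basis, 100.0 t — gaps are rounding artifacts).
Whole-batch sum: Σ batch = 109.6 t; the LOI term Σ batch·LOI equals 9.609 t; the yield ratio, glass ÷ batch: 91.23%.

Revised batch per 100.0 t fused product:
  zinc white: 3.580 t
  potash: 15.53 t
  ATH: 11.94 t
  spodumene concentrate: 9.765 t
  minium: 10.50 t
  silica sand: 58.29 t
Total batch = 109.6 t; LOI loss = 9.609 t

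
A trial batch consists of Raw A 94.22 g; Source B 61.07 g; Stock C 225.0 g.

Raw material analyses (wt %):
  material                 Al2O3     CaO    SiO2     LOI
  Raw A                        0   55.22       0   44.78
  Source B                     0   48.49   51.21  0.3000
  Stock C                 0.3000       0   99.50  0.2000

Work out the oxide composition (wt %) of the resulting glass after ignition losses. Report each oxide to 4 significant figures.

Intermediates appear with 4-significant-digit rounding at each printed step; each numeric step holds full precision through every step. Each reported figure receives exactly one rounding — derived quantities (totals, glass mass, LOI, the yield, the three compositions) are carried using the weight values per 337.5 g of glass at full float precision exactly as shown in the problem or answer text.
Delivered oxide masses:
  Al2O3: 225.0·0.003000 = 0.6750 g
  CaO: 94.22·0.5522 + 61.07·0.4849 = 81.64 g
  SiO2: 61.07·0.5121 + 225.0·0.9950 = 255.1 g
LOI: 94.22·0.4478 + 61.07·0.003000 + 225.0·0.002000 = 42.82 g
batch − LOI leaves glass = 380.3 − 42.82 = 337.5 g (= Σ oxide masses)
percent by weight: oxide/glass ×100

Glass mass = 337.5 g (batch 380.3 − LOI 42.82).
Composition: Al2O3 0.2000%, CaO 24.19%, SiO2 75.61%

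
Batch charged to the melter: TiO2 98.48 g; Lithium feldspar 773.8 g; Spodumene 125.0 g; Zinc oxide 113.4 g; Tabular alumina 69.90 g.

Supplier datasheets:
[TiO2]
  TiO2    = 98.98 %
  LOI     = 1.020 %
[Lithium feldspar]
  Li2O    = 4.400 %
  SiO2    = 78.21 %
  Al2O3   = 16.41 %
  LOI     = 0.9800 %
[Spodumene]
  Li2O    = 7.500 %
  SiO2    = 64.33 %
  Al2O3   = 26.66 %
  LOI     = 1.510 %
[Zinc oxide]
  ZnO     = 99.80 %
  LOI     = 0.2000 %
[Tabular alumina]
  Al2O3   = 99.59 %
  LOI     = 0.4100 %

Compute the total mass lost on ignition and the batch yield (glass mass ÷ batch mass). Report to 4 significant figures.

Values along the way are shown (rounded to 4 significant digits) when written out. All arithmetic holds full float precision from start to finish. Each reported figure carries a single rounding. All derived quantities are carried at full precision (five oxide percentages, totals, the yield, ignition loss, glass mass) from the weighed amounts on 1170 g of glass, exactly as shown in either problem or answer.
Each material's LOI contribution:
  TiO2: 98.48 × 0.01020 = 1.004 g
  Lithium feldspar: 773.8 × 0.009800 = 7.583 g
  Spodumene: 125.0 × 0.01510 = 1.888 g
  Zinc oxide: 113.4 × 0.002000 = 0.2268 g
  Tabular alumina: 69.90 × 0.004100 = 0.2866 g
Total LOI = 10.99 g
Glass = batch − LOI = 1181 − 10.99 = 1170 g

LOI loss = 10.99 g; glass = 1170 g; yield = 99.07%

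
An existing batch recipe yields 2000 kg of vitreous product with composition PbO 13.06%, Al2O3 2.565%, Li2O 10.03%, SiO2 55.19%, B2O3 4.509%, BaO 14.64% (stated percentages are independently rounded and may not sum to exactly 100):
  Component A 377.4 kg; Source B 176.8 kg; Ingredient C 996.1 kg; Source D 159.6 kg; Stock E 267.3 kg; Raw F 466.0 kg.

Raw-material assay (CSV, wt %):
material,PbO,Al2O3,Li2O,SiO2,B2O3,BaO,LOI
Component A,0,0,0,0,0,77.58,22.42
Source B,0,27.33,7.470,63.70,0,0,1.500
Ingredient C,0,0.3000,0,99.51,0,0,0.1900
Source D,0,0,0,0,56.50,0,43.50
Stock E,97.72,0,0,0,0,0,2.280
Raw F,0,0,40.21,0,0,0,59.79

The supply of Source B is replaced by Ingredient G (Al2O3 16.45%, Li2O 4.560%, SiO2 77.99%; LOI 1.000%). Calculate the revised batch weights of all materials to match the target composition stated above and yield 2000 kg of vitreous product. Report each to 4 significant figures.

Revised batch per 2000 kg vitreous product:
  Component A: 377.4 kg
  Ingredient G: 295.9 kg
  Ingredient C: 877.4 kg
  Source D: 159.6 kg
  Stock E: 267.3 kg
  Raw F: 465.3 kg
Total batch = 2443 kg; LOI loss = 443.0 kg

Full float precision is carried end to end — in-progress results appear, rounded to 4 significant figures, in the working — a single rounding completes every reported result; all derived quantities are computed starting from the weights at 2000 kg of glass in full precision (the totals, yield, net glass mass, the six compositions, ignition loss) as given in either problem or answer.
Per-oxide target masses for 2000 kg vitreous product:
  PbO: 13.06% × 2000 = 261.2 kg
  Al2O3: 2.565% × 2000 = 51.30 kg
  Li2O: 10.03% × 2000 = 200.6 kg
  SiO2: 55.19% × 2000 = 1104 kg
  B2O3: 4.509% × 2000 = 90.18 kg
  BaO: 14.64% × 2000 = 292.8 kg
Per-oxide balance check working from each reported weight, at the basis given (sum by sum, the targets are met within answer rounding):
  PbO: 267.3·0.9772 = 261.2 kg (target 261.2 kg)
  Al2O3: 295.9·0.1645 + 877.4·0.003000 = 51.31 kg (target 51.30 kg)
  Li2O: 295.9·0.04560 + 465.3·0.4021 = 200.6 kg (target 200.6 kg)
  SiO2: 295.9·0.7799 + 877.4·0.9951 = 1104 kg (target 1104 kg)
  B2O3: 159.6·0.5650 = 90.17 kg (target 90.18 kg)
  BaO: 377.4·0.7758 = 292.8 kg (target 292.8 kg)
Glass-mass bookkeeping: total charge less LOI = 2000 kg (per-oxide target masses sum to 2000 kg; stated basis 2000 kg — rounding explains the deltas).
Batch total: Σ batch = 2443 kg; ignition loss, Σ(batch × LOI) = 443.0 kg; the yield ratio, glass ÷ batch: 81.87%.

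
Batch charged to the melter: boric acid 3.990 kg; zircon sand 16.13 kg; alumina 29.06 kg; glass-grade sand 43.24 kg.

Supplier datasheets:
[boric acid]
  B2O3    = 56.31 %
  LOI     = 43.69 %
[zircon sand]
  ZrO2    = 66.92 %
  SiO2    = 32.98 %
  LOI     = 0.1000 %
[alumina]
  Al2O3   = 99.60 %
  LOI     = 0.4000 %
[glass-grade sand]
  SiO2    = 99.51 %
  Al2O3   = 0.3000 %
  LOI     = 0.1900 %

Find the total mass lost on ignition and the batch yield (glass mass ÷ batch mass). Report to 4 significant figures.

Intermediates appear, rounded to four significant figures, in the working. Full precision is held from start to finish. Every reported figure sees exactly one rounding — the derived quantities (totals, four oxide percentages, ignition loss, yield, net glass mass) are rebuilt at full float precision from the weighed amounts for 90.46 kg of glass precisely as stated by the problem or answer text.
Each material's LOI contribution:
  boric acid: 3.990 × 0.4369 = 1.743 kg
  zircon sand: 16.13 × 0.001000 = 0.01613 kg
  alumina: 29.06 × 0.004000 = 0.1162 kg
  glass-grade sand: 43.24 × 0.001900 = 0.08216 kg
Total LOI = 1.958 kg
Glass = batch − LOI = 92.42 − 1.958 = 90.46 kg

LOI loss = 1.958 kg; glass = 90.46 kg; yield = 97.88%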